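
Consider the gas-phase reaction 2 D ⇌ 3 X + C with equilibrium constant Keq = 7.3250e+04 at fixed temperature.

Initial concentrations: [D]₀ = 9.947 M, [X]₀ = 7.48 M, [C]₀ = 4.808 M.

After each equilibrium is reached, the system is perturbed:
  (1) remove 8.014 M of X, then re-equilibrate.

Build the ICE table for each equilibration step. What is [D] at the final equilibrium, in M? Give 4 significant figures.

Q₀ = 20.34 vs Keq = 7.3250e+04 ⇒ Q<K, forward
Step 1:
                    D           X           C
  I             9.947        7.48       4.808
  C            -8.881       13.32        4.44
  E             1.066        20.8       9.248
  solve Keq expr → x = 4.44; check Q = 7.3250e+04
Then remove 8.014 M of X.
Step 2:
                    D           X           C
  I             1.066       12.79       9.248
  C            -0.499      0.7484      0.2495
  E            0.5671       13.54       9.498
  solve Keq expr → x = 0.2495; check Q = 7.3250e+04

[D]_eq = 0.5671 M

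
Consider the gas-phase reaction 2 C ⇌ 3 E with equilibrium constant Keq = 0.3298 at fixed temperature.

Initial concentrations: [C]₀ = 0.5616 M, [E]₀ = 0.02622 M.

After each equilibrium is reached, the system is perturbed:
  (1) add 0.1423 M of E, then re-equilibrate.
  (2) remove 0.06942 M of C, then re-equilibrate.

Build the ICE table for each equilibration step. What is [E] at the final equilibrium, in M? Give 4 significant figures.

[E]_eq = 0.3548 M

Q₀ = 5.7154e-05 vs Keq = 0.3298 ⇒ Q<K, forward
Step 1:
                  C         E
  I          0.5616   0.02622
  C         -0.2114    0.3171
  E          0.3502    0.3433
  solve Keq expr → x = 0.1057; check Q = 0.3298
Then add 0.1423 M of E.
Step 2:
                  C         E
  I          0.3502    0.4856
  C         0.06667      -0.1
  E          0.4169    0.3856
  solve Keq expr → x = -0.03334; check Q = 0.3298
Then remove 0.06942 M of C.
Step 3:
                  C         E
  I          0.3475    0.3856
  C         0.02052  -0.03077
  E           0.368    0.3548
  solve Keq expr → x = -0.01026; check Q = 0.3298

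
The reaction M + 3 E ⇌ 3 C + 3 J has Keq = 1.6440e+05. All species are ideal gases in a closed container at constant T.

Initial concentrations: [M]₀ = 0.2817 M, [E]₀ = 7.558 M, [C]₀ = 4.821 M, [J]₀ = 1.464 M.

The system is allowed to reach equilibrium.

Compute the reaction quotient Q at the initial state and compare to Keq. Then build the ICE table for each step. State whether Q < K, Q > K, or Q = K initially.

Q₀ = 2.891; Q < K (proceeds forward)

Q₀ = 2.891 vs Keq = 1.6440e+05 ⇒ Q<K, forward
Step 1:
                   M          E          C          J
  I           0.2817      7.558      4.821      1.464
  C          -0.2817     -0.845      0.845      0.845
  E       4.5021e-05      6.713      5.666      2.309
  solve Keq expr → x = 0.2817; check Q = 1.6440e+05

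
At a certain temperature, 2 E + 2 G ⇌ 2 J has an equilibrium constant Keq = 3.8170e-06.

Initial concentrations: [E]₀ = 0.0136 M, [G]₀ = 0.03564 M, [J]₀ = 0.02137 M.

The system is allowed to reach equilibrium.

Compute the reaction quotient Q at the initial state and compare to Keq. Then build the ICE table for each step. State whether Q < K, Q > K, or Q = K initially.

Q₀ = 1944; Q > K (proceeds reverse)

Q₀ = 1944 vs Keq = 3.8170e-06 ⇒ Q>K, reverse
Step 1:
                    E           G           J
  init         0.0136     0.03564     0.02137
  Δ           0.02137     0.02137    -0.02137
  eq          0.03497     0.05701  3.8943e-06
  solve Keq expr → x = -0.01068; check Q = 3.8170e-06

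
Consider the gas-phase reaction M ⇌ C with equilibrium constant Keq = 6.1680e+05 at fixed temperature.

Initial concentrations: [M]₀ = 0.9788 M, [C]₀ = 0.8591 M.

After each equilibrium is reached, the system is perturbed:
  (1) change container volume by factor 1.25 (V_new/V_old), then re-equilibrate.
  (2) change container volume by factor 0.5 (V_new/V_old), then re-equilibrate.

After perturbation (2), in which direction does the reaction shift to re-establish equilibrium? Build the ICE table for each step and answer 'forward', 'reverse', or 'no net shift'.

Direction: no net shift

Q₀ = 0.8777 vs Keq = 6.1680e+05 ⇒ Q<K, forward
Step 1:
                  M         C
  Initial    0.9788    0.8591
  Change    -0.9788    0.9788
  Equil   2.9797e-06     1.838
  solve Keq expr → x = 0.9788; check Q = 6.1680e+05
Then change container volume by factor 1.25 (V_new/V_old).
Step 2:
                  M         C
  Initial 2.3838e-06      1.47
  Change          0         0
  Equil   2.3838e-06      1.47
  solve Keq expr → x = 0; check Q = 6.1680e+05
Then change container volume by factor 0.5 (V_new/V_old).
Step 3:
                  M         C
  Initial 4.7676e-06     2.941
  Change          0         0
  Equil   4.7676e-06     2.941
  solve Keq expr → x = 0; check Q = 6.1680e+05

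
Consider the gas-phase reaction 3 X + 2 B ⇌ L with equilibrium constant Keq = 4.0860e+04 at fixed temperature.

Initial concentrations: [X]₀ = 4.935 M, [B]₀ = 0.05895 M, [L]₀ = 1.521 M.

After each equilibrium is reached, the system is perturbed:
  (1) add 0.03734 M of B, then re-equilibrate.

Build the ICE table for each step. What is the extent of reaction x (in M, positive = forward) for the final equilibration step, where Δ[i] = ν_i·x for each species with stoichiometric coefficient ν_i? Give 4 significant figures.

x = 0.01866 M

Q₀ = 3.642 vs Keq = 4.0860e+04 ⇒ Q<K, forward
Step 1:
                    X           B           L
  Initial       4.935     0.05895       1.521
  Change     -0.08756    -0.05837     0.02919
  Equil         4.847  5.7713e-04        1.55
  solve Keq expr → x = 0.02919; check Q = 4.0860e+04
Then add 0.03734 M of B.
Step 2:
                    X           B           L
  Initial       4.847     0.03792        1.55
  Change     -0.05599    -0.03733     0.01866
  Equil         4.791  5.9080e-04       1.569
  solve Keq expr → x = 0.01866; check Q = 4.0860e+04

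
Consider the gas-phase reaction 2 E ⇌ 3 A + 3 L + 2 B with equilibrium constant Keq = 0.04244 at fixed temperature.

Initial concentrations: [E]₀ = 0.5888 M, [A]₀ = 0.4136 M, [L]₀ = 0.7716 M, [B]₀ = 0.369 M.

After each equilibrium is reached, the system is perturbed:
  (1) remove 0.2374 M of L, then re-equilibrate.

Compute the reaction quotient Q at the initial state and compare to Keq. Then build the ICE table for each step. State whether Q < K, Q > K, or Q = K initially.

Q₀ = 0.01277; Q < K (proceeds forward)

Q₀ = 0.01277 vs Keq = 0.04244 ⇒ Q<K, forward
Step 1:
                  E         A         L         B
  init       0.5888    0.4136    0.7716     0.369
  Δ        -0.04963   0.07445   0.07445   0.04963
  eq         0.5392     0.488     0.846    0.4186
  solve Keq expr → x = 0.02482; check Q = 0.04244
Then remove 0.2374 M of L.
Step 2:
                  E         A         L         B
  init       0.5392     0.488    0.6086    0.4186
  Δ        -0.04092   0.06138   0.06138   0.04092
  eq         0.4982    0.5494      0.67    0.4596
  solve Keq expr → x = 0.02046; check Q = 0.04244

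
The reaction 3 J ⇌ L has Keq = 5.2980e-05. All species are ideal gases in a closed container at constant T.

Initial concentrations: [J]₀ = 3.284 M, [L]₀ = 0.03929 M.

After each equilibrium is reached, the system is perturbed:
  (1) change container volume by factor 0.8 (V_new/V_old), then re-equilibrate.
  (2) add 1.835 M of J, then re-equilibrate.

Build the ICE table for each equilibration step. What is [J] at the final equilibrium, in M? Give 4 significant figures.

[J]_eq = 6.052 M

Q₀ = 0.001109 vs Keq = 5.2980e-05 ⇒ Q>K, reverse
Step 1:
                  J         L
  Initial     3.284   0.03929
  Change     0.1116  -0.03722
  Equil       3.396  0.002074
  solve Keq expr → x = -0.03722; check Q = 5.2980e-05
Then change container volume by factor 0.8 (V_new/V_old).
Step 2:
                  J         L
  Initial     4.245  0.002593
  Change  -0.004338  0.001446
  Equil        4.24  0.004039
  solve Keq expr → x = 0.001446; check Q = 5.2980e-05
Then add 1.835 M of J.
Step 3:
                  J         L
  Initial     6.075  0.004039
  Change   -0.02312  0.007705
  Equil       6.052   0.01174
  solve Keq expr → x = 0.007705; check Q = 5.2980e-05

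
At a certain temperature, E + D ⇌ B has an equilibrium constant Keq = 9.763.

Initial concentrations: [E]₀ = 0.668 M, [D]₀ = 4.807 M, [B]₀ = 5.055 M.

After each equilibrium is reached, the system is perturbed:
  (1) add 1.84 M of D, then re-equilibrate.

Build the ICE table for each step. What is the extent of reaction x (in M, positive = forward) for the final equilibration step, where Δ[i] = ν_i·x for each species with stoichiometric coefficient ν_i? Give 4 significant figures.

x = 0.03907 M

Q₀ = 1.574 vs Keq = 9.763 ⇒ Q<K, forward
Step 1:
                    E           D           B
  I             0.668       4.807       5.055
  C            -0.534      -0.534       0.534
  E             0.134       4.273       5.589
  solve Keq expr → x = 0.534; check Q = 9.763
Then add 1.84 M of D.
Step 2:
                    E           D           B
  I             0.134       6.113       5.589
  C          -0.03907    -0.03907     0.03907
  E           0.09491       6.074       5.628
  solve Keq expr → x = 0.03907; check Q = 9.763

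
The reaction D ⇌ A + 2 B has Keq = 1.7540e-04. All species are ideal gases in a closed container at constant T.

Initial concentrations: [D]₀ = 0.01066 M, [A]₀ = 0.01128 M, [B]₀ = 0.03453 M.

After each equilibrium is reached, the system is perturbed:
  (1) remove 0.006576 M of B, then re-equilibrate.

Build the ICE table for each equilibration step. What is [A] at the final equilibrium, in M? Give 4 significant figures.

[A]_eq = 0.006989 M

Q₀ = 0.001262 vs Keq = 1.7540e-04 ⇒ Q>K, reverse
Step 1:
                    D           A           B
  I           0.01066     0.01128     0.03453
  C          0.005795   -0.005795    -0.01159
  E           0.01646    0.005485     0.02294
  solve Keq expr → x = -0.005795; check Q = 1.7540e-04
Then remove 0.006576 M of B.
Step 2:
                    D           A           B
  I           0.01646    0.005485     0.01636
  C         -0.001504    0.001504    0.003008
  E           0.01495    0.006989     0.01937
  solve Keq expr → x = 0.001504; check Q = 1.7540e-04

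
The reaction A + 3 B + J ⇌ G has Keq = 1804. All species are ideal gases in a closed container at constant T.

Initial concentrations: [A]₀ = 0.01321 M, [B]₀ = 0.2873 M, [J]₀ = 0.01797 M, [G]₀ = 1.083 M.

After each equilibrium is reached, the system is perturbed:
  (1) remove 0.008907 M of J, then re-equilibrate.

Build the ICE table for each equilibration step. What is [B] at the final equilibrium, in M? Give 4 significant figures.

[B]_eq = 0.4732 M

Q₀ = 1.9238e+05 vs Keq = 1804 ⇒ Q>K, reverse
Step 1:
                    A           B           J           G
  Initial     0.01321      0.2873     0.01797       1.083
  Change      0.05943      0.1783     0.05943    -0.05943
  Equil       0.07264      0.4656      0.0774       1.024
  solve Keq expr → x = -0.05943; check Q = 1804
Then remove 0.008907 M of J.
Step 2:
                    A           B           J           G
  Initial     0.07264      0.4656     0.06849       1.024
  Change     0.002546    0.007638    0.002546   -0.002546
  Equil       0.07518      0.4732     0.07104       1.021
  solve Keq expr → x = -0.002546; check Q = 1804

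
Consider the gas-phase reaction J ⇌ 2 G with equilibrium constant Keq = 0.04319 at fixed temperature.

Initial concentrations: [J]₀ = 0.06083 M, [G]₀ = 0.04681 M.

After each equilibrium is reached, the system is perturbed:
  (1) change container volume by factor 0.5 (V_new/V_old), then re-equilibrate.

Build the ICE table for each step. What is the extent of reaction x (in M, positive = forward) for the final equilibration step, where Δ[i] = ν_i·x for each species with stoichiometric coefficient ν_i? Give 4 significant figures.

Q₀ = 0.03602 vs Keq = 0.04319 ⇒ Q<K, forward
Step 1:
                   J          G
  I          0.06083    0.04681
  C        -0.001834   0.003668
  E            0.059    0.05048
  solve Keq expr → x = 0.001834; check Q = 0.04319
Then change container volume by factor 0.5 (V_new/V_old).
Step 2:
                   J          G
  I            0.118      0.101
  C          0.01289   -0.02577
  E           0.1309    0.07518
  solve Keq expr → x = -0.01289; check Q = 0.04319

x = -0.01289 M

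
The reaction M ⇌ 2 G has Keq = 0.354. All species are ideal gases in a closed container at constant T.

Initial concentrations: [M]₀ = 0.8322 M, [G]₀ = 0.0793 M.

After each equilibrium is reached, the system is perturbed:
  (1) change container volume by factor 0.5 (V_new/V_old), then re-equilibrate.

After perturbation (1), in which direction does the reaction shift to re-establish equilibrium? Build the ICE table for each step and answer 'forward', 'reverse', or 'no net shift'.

Direction: reverse

Q₀ = 0.007556 vs Keq = 0.354 ⇒ Q<K, forward
Step 1:
                    M           G
  I            0.8322      0.0793
  C           -0.1974      0.3948
  E            0.6348      0.4741
  solve Keq expr → x = 0.1974; check Q = 0.354
Then change container volume by factor 0.5 (V_new/V_old).
Step 2:
                    M           G
  I              1.27      0.9481
  C             0.123      -0.246
  E             1.393      0.7021
  solve Keq expr → x = -0.123; check Q = 0.354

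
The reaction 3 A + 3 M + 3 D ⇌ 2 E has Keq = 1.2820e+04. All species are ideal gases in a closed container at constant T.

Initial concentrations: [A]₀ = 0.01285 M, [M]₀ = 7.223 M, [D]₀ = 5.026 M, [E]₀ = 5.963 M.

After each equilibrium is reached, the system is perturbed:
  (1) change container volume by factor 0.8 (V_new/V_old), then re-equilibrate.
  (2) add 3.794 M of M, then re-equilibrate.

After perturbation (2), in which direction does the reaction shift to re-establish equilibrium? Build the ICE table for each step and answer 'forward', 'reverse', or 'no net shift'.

Direction: forward

Q₀ = 350.3 vs Keq = 1.2820e+04 ⇒ Q<K, forward
Step 1:
                  A         M         D         E
  init      0.01285     7.223     5.026     5.963
  Δ       -0.008965 -0.008965 -0.008965  0.005977
  eq       0.003885     7.214     5.017     5.969
  solve Keq expr → x = 0.002988; check Q = 1.2820e+04
Then change container volume by factor 0.8 (V_new/V_old).
Step 2:
                  A         M         D         E
  init     0.004856     9.018     6.271     7.461
  Δ       -0.001969 -0.001969 -0.001969  0.001313
  eq       0.002887     9.016     6.269     7.463
  solve Keq expr → x = 6.5632e-04; check Q = 1.2820e+04
Then add 3.794 M of M.
Step 3:
                  A         M         D         E
  init     0.002887     12.81     6.269     7.463
  Δ       -8.5450e-04 -8.5450e-04 -8.5450e-04 5.6967e-04
  eq       0.002032     12.81     6.268     7.463
  solve Keq expr → x = 2.8483e-04; check Q = 1.2820e+04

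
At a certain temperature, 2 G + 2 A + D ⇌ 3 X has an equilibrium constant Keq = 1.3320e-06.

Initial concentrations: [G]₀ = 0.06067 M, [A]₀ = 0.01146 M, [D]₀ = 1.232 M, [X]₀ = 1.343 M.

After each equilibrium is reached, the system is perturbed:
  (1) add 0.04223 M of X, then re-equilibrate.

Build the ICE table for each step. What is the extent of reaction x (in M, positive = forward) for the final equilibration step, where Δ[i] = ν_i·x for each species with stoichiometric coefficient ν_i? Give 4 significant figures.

x = -0.01391 M

Q₀ = 4.0672e+06 vs Keq = 1.3320e-06 ⇒ Q>K, reverse
Step 1:
                  G         A         D         X
  init      0.06067   0.01146     1.232     1.343
  Δ          0.8875    0.8875    0.4438    -1.331
  eq         0.9482     0.899     1.676   0.01175
  solve Keq expr → x = -0.4438; check Q = 1.3320e-06
Then add 0.04223 M of X.
Step 2:
                  G         A         D         X
  init       0.9482     0.899     1.676   0.05398
  Δ         0.02781   0.02781   0.01391  -0.04172
  eq          0.976    0.9268      1.69   0.01226
  solve Keq expr → x = -0.01391; check Q = 1.3320e-06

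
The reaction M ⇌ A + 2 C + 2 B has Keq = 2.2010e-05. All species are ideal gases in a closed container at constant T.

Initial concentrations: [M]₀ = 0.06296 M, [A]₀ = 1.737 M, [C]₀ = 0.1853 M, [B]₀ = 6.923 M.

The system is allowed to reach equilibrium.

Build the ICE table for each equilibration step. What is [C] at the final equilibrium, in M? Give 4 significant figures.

[C]_eq = 2.1411e-04 M

Q₀ = 45.4 vs Keq = 2.2010e-05 ⇒ Q>K, reverse
Step 1:
                   M          A          C          B
  I          0.06296      1.737     0.1853      6.923
  C          0.09254   -0.09254    -0.1851    -0.1851
  E           0.1555      1.644 2.1411e-04      6.738
  solve Keq expr → x = -0.09254; check Q = 2.2010e-05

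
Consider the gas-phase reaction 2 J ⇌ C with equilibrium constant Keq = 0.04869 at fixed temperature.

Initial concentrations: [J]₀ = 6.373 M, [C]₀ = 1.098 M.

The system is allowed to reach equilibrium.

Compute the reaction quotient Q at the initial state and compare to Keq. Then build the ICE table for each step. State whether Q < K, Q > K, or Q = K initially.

Q₀ = 0.02703; Q < K (proceeds forward)

Q₀ = 0.02703 vs Keq = 0.04869 ⇒ Q<K, forward
Step 1:
                  J         C
  init        6.373     1.098
  Δ         -0.8137    0.4068
  eq          5.559     1.505
  solve Keq expr → x = 0.4068; check Q = 0.04869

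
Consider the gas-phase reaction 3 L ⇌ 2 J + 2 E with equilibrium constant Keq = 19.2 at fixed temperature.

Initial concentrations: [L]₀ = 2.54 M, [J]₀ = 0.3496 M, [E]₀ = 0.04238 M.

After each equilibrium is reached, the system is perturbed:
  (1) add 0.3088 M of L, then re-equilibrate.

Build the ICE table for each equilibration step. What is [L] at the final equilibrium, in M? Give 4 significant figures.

Q₀ = 1.3396e-05 vs Keq = 19.2 ⇒ Q<K, forward
Step 1:
                  L         J         E
  I            2.54    0.3496   0.04238
  C          -1.918     1.279     1.279
  E          0.6222     1.628     1.321
  solve Keq expr → x = 0.6393; check Q = 19.2
Then add 0.3088 M of L.
Step 2:
                  L         J         E
  I           0.931     1.628     1.321
  C         -0.2229    0.1486    0.1486
  E          0.7081     1.777      1.47
  solve Keq expr → x = 0.0743; check Q = 19.2

[L]_eq = 0.7081 M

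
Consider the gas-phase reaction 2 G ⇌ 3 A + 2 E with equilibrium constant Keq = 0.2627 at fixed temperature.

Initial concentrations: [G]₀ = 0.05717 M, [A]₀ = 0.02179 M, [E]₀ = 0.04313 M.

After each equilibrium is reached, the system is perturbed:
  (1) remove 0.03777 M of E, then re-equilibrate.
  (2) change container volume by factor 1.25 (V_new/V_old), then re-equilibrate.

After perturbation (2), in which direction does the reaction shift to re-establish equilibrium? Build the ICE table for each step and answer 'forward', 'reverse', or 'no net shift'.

Q₀ = 5.8884e-06 vs Keq = 0.2627 ⇒ Q<K, forward
Step 1:
                    G           A           E
  init        0.05717     0.02179     0.04313
  Δ          -0.05143     0.07714     0.05143
  eq         0.005741     0.09893     0.09456
  solve Keq expr → x = 0.02571; check Q = 0.2627
Then remove 0.03777 M of E.
Step 2:
                    G           A           E
  init       0.005741     0.09893     0.05679
  Δ         -0.002007    0.003011    0.002007
  eq         0.003734      0.1019      0.0588
  solve Keq expr → x = 0.001004; check Q = 0.2627
Then change container volume by factor 1.25 (V_new/V_old).
Step 3:
                    G           A           E
  init       0.002987     0.08156     0.04704
  Δ       -7.6856e-04    0.001153  7.6856e-04
  eq         0.002219     0.08271     0.04781
  solve Keq expr → x = 3.8428e-04; check Q = 0.2627

Direction: forward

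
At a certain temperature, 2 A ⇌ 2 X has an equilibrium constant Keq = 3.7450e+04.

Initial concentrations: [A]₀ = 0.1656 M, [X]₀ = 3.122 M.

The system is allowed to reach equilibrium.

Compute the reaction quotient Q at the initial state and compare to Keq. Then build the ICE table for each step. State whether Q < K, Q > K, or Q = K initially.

Q₀ = 355.4; Q < K (proceeds forward)

Q₀ = 355.4 vs Keq = 3.7450e+04 ⇒ Q<K, forward
Step 1:
                    A           X
  init         0.1656       3.122
  Δ           -0.1487      0.1487
  eq           0.0169       3.271
  solve Keq expr → x = 0.07435; check Q = 3.7450e+04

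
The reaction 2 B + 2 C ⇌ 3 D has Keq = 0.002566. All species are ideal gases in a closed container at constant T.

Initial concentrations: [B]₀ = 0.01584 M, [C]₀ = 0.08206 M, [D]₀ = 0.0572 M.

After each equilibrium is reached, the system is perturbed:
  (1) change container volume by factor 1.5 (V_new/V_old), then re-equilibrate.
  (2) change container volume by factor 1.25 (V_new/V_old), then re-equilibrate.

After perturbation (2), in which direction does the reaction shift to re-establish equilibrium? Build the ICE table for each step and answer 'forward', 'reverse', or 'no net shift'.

Direction: reverse

Q₀ = 110.8 vs Keq = 0.002566 ⇒ Q>K, reverse
Step 1:
                   B          C          D
  init       0.01584    0.08206     0.0572
  Δ          0.03513    0.03513   -0.05269
  eq         0.05097     0.1172   0.004507
  solve Keq expr → x = -0.01756; check Q = 0.002566
Then change container volume by factor 1.5 (V_new/V_old).
Step 2:
                   B          C          D
  init       0.03398    0.07813   0.003005
  Δ       2.4133e-04 2.4133e-04 -3.6200e-04
  eq         0.03422    0.07837   0.002643
  solve Keq expr → x = -1.2067e-04; check Q = 0.002566
Then change container volume by factor 1.25 (V_new/V_old).
Step 3:
                   B          C          D
  init       0.02738    0.06269   0.002114
  Δ       9.6605e-05 9.6605e-05 -1.4491e-04
  eq         0.02747    0.06279   0.001969
  solve Keq expr → x = -4.8303e-05; check Q = 0.002566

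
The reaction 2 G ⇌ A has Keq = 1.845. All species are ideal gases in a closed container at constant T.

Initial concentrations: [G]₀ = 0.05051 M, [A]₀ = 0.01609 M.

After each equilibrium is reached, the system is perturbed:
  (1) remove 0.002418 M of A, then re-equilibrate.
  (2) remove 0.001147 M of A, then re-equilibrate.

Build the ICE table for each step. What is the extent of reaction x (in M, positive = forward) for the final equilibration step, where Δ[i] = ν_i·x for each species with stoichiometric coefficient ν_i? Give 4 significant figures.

x = 7.8551e-04 M

Q₀ = 6.307 vs Keq = 1.845 ⇒ Q>K, reverse
Step 1:
                  G         A
  Initial   0.05051   0.01609
  Change     0.0159 -0.007952
  Equil     0.06641  0.008138
  solve Keq expr → x = -0.007952; check Q = 1.845
Then remove 0.002418 M of A.
Step 2:
                  G         A
  Initial   0.06641   0.00572
  Change  -0.003272  0.001636
  Equil     0.06314  0.007356
  solve Keq expr → x = 0.001636; check Q = 1.845
Then remove 0.001147 M of A.
Step 3:
                  G         A
  Initial   0.06314  0.006209
  Change  -0.001571 7.8551e-04
  Equil     0.06157  0.006994
  solve Keq expr → x = 7.8551e-04; check Q = 1.845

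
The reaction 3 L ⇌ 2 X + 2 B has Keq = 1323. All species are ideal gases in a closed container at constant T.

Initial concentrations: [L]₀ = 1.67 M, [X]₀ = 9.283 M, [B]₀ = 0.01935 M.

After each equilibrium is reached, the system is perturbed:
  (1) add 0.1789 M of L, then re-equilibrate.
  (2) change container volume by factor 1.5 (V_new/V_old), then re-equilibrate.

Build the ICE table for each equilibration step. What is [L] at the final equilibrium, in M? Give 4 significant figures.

[L]_eq = 0.2508 M

Q₀ = 0.006928 vs Keq = 1323 ⇒ Q<K, forward
Step 1:
                  L         X         B
  Initial      1.67     9.283   0.01935
  Change      -1.28    0.8535    0.8535
  Equil      0.3897     10.14    0.8729
  solve Keq expr → x = 0.4268; check Q = 1323
Then add 0.1789 M of L.
Step 2:
                  L         X         B
  Initial    0.5686     10.14    0.8729
  Change    -0.1475   0.09831   0.09831
  Equil      0.4211     10.23    0.9712
  solve Keq expr → x = 0.04915; check Q = 1323
Then change container volume by factor 1.5 (V_new/V_old).
Step 3:
                  L         X         B
  Initial    0.2807     6.823    0.6475
  Change   -0.02998   0.01999   0.01999
  Equil      0.2508     6.843    0.6675
  solve Keq expr → x = 0.009994; check Q = 1323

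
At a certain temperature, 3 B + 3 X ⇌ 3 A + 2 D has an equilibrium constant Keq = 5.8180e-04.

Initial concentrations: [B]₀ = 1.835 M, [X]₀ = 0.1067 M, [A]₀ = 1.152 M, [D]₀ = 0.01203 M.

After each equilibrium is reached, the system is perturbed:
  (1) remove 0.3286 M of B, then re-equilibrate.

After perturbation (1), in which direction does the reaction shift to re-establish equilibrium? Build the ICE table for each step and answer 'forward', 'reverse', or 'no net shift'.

Q₀ = 0.02948 vs Keq = 5.8180e-04 ⇒ Q>K, reverse
Step 1:
                  B         X         A         D
  I           1.835    0.1067     1.152   0.01203
  C         0.01486   0.01486  -0.01486 -0.009909
  E            1.85    0.1216     1.137  0.002121
  solve Keq expr → x = -0.004954; check Q = 5.8180e-04
Then remove 0.3286 M of B.
Step 2:
                  B         X         A         D
  I           1.521    0.1216     1.137  0.002121
  C       7.8170e-04 7.8170e-04 -7.8170e-04 -5.2114e-04
  E           1.522    0.1223     1.136    0.0016
  solve Keq expr → x = -2.6057e-04; check Q = 5.8180e-04

Direction: reverse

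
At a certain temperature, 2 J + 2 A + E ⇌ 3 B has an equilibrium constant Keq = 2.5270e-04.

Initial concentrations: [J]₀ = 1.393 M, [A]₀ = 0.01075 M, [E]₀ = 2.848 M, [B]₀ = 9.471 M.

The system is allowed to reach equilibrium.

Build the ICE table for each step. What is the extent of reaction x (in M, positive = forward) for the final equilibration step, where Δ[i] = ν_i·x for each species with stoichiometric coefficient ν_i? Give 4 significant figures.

Q₀ = 1.3302e+06 vs Keq = 2.5270e-04 ⇒ Q>K, reverse
Step 1:
                  J         A         E         B
  init        1.393   0.01075     2.848     9.471
  Δ           5.474     5.474     2.737    -8.211
  eq          6.867     5.485     5.585      1.26
  solve Keq expr → x = -2.737; check Q = 2.5270e-04

x = -2.737 M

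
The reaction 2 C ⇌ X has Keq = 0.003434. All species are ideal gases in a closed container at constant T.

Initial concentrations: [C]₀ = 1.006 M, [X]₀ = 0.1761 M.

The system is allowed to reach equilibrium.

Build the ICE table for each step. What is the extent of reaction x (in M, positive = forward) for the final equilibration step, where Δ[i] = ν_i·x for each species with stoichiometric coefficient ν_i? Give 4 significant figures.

Q₀ = 0.174 vs Keq = 0.003434 ⇒ Q>K, reverse
Step 1:
                  C         X
  init        1.006    0.1761
  Δ          0.3398   -0.1699
  eq          1.346  0.006219
  solve Keq expr → x = -0.1699; check Q = 0.003434

x = -0.1699 M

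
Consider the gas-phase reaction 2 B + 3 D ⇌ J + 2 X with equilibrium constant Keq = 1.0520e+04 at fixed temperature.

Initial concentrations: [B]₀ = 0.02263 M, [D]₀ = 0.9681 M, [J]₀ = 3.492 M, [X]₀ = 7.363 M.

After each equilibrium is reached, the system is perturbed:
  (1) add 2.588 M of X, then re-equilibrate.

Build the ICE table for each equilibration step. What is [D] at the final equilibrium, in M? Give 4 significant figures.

[D]_eq = 1.15 M

Q₀ = 4.0743e+05 vs Keq = 1.0520e+04 ⇒ Q>K, reverse
Step 1:
                   B          D          J          X
  I          0.02263     0.9681      3.492      7.363
  C           0.0908     0.1362    -0.0454    -0.0908
  E           0.1134      1.104      3.447      7.272
  solve Keq expr → x = -0.0454; check Q = 1.0520e+04
Then add 2.588 M of X.
Step 2:
                   B          D          J          X
  I           0.1134      1.104      3.447       9.86
  C          0.03051    0.04577   -0.01526   -0.03051
  E           0.1439       1.15      3.431       9.83
  solve Keq expr → x = -0.01526; check Q = 1.0520e+04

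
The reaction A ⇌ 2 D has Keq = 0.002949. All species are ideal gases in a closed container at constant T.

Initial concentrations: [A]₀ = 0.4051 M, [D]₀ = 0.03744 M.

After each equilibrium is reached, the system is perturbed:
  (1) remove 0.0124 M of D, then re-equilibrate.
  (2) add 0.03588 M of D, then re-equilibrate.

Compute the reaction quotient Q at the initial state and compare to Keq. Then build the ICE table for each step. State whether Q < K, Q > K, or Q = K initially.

Q₀ = 0.00346; Q > K (proceeds reverse)

Q₀ = 0.00346 vs Keq = 0.002949 ⇒ Q>K, reverse
Step 1:
                   A          D
  Initial     0.4051    0.03744
  Change    0.001408  -0.002816
  Equil       0.4065    0.03462
  solve Keq expr → x = -0.001408; check Q = 0.002949
Then remove 0.0124 M of D.
Step 2:
                   A          D
  Initial     0.4065    0.02222
  Change    -0.00607    0.01214
  Equil       0.4004    0.03436
  solve Keq expr → x = 0.00607; check Q = 0.002949
Then add 0.03588 M of D.
Step 3:
                   A          D
  Initial     0.4004    0.07024
  Change     0.01757   -0.03513
  Equil        0.418    0.03511
  solve Keq expr → x = -0.01757; check Q = 0.002949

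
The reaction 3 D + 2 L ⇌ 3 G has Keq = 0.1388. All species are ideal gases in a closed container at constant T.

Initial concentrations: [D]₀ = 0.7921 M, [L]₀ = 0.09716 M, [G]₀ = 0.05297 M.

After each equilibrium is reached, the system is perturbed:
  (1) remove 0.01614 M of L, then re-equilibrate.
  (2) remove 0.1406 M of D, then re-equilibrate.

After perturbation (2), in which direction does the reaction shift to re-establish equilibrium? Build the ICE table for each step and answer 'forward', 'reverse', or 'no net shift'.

Direction: reverse

Q₀ = 0.03168 vs Keq = 0.1388 ⇒ Q<K, forward
Step 1:
                   D          L          G
  Initial     0.7921    0.09716    0.05297
  Change    -0.02239   -0.01493    0.02239
  Equil       0.7697    0.08223    0.07536
  solve Keq expr → x = 0.007464; check Q = 0.1388
Then remove 0.01614 M of L.
Step 2:
                   D          L          G
  Initial     0.7697    0.06609    0.07536
  Change    0.006713   0.004475  -0.006713
  Equil       0.7764    0.07057    0.06865
  solve Keq expr → x = -0.002238; check Q = 0.1388
Then remove 0.1406 M of D.
Step 3:
                   D          L          G
  Initial     0.6358    0.07057    0.06865
  Change    0.008617   0.005745  -0.008617
  Equil       0.6444    0.07631    0.06003
  solve Keq expr → x = -0.002872; check Q = 0.1388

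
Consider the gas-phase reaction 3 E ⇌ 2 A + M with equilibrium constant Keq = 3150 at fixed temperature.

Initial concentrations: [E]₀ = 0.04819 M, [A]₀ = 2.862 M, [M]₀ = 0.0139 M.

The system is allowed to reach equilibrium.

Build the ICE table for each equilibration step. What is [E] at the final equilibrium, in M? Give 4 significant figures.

[E]_eq = 0.03607 M

Q₀ = 1017 vs Keq = 3150 ⇒ Q<K, forward
Step 1:
                   E          A          M
  Initial    0.04819      2.862     0.0139
  Change    -0.01212   0.008082   0.004041
  Equil      0.03607       2.87    0.01794
  solve Keq expr → x = 0.004041; check Q = 3150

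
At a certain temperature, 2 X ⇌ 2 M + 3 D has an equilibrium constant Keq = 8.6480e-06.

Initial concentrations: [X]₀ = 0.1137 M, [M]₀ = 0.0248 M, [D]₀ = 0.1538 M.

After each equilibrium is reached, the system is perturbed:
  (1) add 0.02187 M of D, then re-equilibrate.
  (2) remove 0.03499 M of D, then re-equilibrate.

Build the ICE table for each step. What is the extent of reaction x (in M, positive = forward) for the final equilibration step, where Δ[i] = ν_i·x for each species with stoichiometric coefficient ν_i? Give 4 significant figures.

x = 0.001325 M

Q₀ = 1.7308e-04 vs Keq = 8.6480e-06 ⇒ Q>K, reverse
Step 1:
                   X          M          D
  I           0.1137     0.0248     0.1538
  C          0.01653   -0.01653    -0.0248
  E           0.1302   0.008266      0.129
  solve Keq expr → x = -0.008267; check Q = 8.6480e-06
Then add 0.02187 M of D.
Step 2:
                   X          M          D
  I           0.1302   0.008266     0.1509
  C         0.001504  -0.001504  -0.002256
  E           0.1317   0.006762     0.1486
  solve Keq expr → x = -7.5200e-04; check Q = 8.6480e-06
Then remove 0.03499 M of D.
Step 3:
                   X          M          D
  I           0.1317   0.006762     0.1136
  C        -0.002651   0.002651   0.003976
  E           0.1291   0.009413     0.1176
  solve Keq expr → x = 0.001325; check Q = 8.6480e-06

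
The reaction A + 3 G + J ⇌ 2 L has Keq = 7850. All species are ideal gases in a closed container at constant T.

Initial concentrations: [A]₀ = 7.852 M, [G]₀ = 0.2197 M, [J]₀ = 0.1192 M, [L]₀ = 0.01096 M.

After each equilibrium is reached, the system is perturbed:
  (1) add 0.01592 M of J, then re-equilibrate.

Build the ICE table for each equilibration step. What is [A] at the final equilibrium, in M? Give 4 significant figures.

[A]_eq = 7.785 M

Q₀ = 0.0121 vs Keq = 7850 ⇒ Q<K, forward
Step 1:
                  A         G         J         L
  init        7.852    0.2197    0.1192   0.01096
  Δ        -0.06699    -0.201  -0.06699     0.134
  eq          7.785   0.01874   0.05221    0.1449
  solve Keq expr → x = 0.06699; check Q = 7850
Then add 0.01592 M of J.
Step 2:
                  A         G         J         L
  init        7.785   0.01874   0.06813    0.1449
  Δ       -4.9057e-04 -0.001472 -4.9057e-04 9.8114e-04
  eq          7.785   0.01727   0.06764    0.1459
  solve Keq expr → x = 4.9057e-04; check Q = 7850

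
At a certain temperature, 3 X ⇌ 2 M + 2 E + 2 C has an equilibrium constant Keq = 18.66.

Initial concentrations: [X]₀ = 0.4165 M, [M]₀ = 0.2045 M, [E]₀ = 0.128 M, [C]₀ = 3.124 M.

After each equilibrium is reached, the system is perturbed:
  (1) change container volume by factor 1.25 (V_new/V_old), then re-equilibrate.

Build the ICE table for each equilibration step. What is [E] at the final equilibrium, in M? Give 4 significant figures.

Q₀ = 0.09255 vs Keq = 18.66 ⇒ Q<K, forward
Step 1:
                  X         M         E         C
  init       0.4165    0.2045     0.128     3.124
  Δ         -0.2342    0.1562    0.1562    0.1562
  eq         0.1823    0.3607    0.2842      3.28
  solve Keq expr → x = 0.07808; check Q = 18.66
Then change container volume by factor 1.25 (V_new/V_old).
Step 2:
                  X         M         E         C
  init       0.1458    0.2885    0.2273     2.624
  Δ        -0.02036   0.01357   0.01357   0.01357
  eq         0.1255    0.3021    0.2409     2.638
  solve Keq expr → x = 0.006787; check Q = 18.66

[E]_eq = 0.2409 M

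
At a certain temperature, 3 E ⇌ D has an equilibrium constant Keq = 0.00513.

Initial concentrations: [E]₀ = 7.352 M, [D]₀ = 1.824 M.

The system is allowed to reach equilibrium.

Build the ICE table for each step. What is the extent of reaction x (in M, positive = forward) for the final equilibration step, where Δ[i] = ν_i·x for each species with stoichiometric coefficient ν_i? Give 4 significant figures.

x = 0.06252 M

Q₀ = 0.00459 vs Keq = 0.00513 ⇒ Q<K, forward
Step 1:
                    E           D
  Initial       7.352       1.824
  Change      -0.1876     0.06252
  Equil         7.164       1.887
  solve Keq expr → x = 0.06252; check Q = 0.00513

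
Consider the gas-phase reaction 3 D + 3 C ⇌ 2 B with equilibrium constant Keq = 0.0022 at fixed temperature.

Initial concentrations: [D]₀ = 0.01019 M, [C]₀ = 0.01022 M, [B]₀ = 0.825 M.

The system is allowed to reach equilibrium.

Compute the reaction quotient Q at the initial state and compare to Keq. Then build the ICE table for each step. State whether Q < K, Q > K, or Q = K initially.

Q₀ = 6.0260e+11 vs Keq = 0.0022 ⇒ Q>K, reverse
Step 1:
                    D           C           B
  Initial     0.01019     0.01022       0.825
  Change        1.133       1.133      -0.755
  Equil         1.143       1.143     0.06999
  solve Keq expr → x = -0.3775; check Q = 0.0022

Q₀ = 6.0260e+11; Q > K (proceeds reverse)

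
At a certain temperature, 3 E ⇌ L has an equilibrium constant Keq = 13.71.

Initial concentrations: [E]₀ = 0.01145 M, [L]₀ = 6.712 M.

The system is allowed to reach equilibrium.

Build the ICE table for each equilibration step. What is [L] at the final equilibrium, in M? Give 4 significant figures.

[L]_eq = 6.456 M

Q₀ = 4.4713e+06 vs Keq = 13.71 ⇒ Q>K, reverse
Step 1:
                  E         L
  init      0.01145     6.712
  Δ          0.7666   -0.2555
  eq          0.778     6.456
  solve Keq expr → x = -0.2555; check Q = 13.71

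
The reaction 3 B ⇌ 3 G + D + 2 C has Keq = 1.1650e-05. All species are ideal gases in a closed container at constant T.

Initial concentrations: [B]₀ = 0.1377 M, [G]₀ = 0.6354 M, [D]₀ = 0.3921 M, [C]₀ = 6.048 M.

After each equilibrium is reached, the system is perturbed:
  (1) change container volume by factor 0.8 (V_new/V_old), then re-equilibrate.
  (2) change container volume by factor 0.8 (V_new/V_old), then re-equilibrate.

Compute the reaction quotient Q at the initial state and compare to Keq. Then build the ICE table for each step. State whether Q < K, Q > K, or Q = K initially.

Q₀ = 1409; Q > K (proceeds reverse)

Q₀ = 1409 vs Keq = 1.1650e-05 ⇒ Q>K, reverse
Step 1:
                    B           G           D           C
  I            0.1377      0.6354      0.3921       6.048
  C            0.6258     -0.6258     -0.2086     -0.4172
  E            0.7635    0.009623      0.1835       5.631
  solve Keq expr → x = -0.2086; check Q = 1.1650e-05
Then change container volume by factor 0.8 (V_new/V_old).
Step 2:
                    B           G           D           C
  I            0.9543     0.01203      0.2294       7.039
  C          0.002369   -0.002369 -7.8976e-04    -0.00158
  E            0.9567    0.009659      0.2286       7.037
  solve Keq expr → x = -7.8976e-04; check Q = 1.1650e-05
Then change container volume by factor 0.8 (V_new/V_old).
Step 3:
                    B           G           D           C
  I             1.196     0.01207      0.2857       8.796
  C          0.002385   -0.002385 -7.9513e-04    -0.00159
  E             1.198    0.009689      0.2849       8.795
  solve Keq expr → x = -7.9513e-04; check Q = 1.1650e-05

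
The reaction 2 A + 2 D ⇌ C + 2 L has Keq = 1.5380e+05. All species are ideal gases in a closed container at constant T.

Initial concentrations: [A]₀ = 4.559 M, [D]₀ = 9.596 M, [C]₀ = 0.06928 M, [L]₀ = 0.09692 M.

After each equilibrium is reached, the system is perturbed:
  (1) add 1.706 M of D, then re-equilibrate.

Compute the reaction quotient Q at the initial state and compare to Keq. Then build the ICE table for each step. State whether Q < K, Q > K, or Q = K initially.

Q₀ = 3.4003e-07 vs Keq = 1.5380e+05 ⇒ Q<K, forward
Step 1:
                   A          D          C          L
  init         4.559      9.596    0.06928    0.09692
  Δ           -4.555     -4.555      2.278      4.555
  eq        0.003605      5.041      2.347      4.652
  solve Keq expr → x = 2.278; check Q = 1.5380e+05
Then add 1.706 M of D.
Step 2:
                   A          D          C          L
  init      0.003605      6.747      2.347      4.652
  Δ       -9.1056e-04 -9.1056e-04 4.5528e-04 9.1056e-04
  eq        0.002695      6.746      2.347      4.653
  solve Keq expr → x = 4.5528e-04; check Q = 1.5380e+05

Q₀ = 3.4003e-07; Q < K (proceeds forward)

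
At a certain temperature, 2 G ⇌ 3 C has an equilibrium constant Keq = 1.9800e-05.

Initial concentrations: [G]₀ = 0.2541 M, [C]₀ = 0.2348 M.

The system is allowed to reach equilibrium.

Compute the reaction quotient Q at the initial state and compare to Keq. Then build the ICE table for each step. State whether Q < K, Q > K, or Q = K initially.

Q₀ = 0.2005; Q > K (proceeds reverse)

Q₀ = 0.2005 vs Keq = 1.9800e-05 ⇒ Q>K, reverse
Step 1:
                    G           C
  Initial      0.2541      0.2348
  Change       0.1467     -0.2201
  Equil        0.4008     0.01471
  solve Keq expr → x = -0.07336; check Q = 1.9800e-05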